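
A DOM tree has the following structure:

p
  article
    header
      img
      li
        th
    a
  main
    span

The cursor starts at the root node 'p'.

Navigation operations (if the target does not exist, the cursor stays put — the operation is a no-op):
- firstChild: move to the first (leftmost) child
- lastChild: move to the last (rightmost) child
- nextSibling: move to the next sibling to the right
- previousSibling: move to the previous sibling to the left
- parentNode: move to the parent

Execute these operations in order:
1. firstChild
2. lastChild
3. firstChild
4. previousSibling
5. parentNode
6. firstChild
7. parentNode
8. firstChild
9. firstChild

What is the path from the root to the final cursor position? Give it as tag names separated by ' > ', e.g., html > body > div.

After 1 (firstChild): article
After 2 (lastChild): a
After 3 (firstChild): a (no-op, stayed)
After 4 (previousSibling): header
After 5 (parentNode): article
After 6 (firstChild): header
After 7 (parentNode): article
After 8 (firstChild): header
After 9 (firstChild): img

Answer: p > article > header > img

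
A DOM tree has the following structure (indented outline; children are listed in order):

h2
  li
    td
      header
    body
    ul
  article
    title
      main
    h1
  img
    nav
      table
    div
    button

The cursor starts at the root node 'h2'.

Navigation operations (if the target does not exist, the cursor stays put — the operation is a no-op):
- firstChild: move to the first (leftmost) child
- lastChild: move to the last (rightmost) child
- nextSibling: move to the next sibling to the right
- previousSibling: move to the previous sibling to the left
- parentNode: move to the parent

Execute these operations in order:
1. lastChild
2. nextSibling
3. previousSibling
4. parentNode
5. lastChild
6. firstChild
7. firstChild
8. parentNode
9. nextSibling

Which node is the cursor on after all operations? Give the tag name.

Answer: div

Derivation:
After 1 (lastChild): img
After 2 (nextSibling): img (no-op, stayed)
After 3 (previousSibling): article
After 4 (parentNode): h2
After 5 (lastChild): img
After 6 (firstChild): nav
After 7 (firstChild): table
After 8 (parentNode): nav
After 9 (nextSibling): div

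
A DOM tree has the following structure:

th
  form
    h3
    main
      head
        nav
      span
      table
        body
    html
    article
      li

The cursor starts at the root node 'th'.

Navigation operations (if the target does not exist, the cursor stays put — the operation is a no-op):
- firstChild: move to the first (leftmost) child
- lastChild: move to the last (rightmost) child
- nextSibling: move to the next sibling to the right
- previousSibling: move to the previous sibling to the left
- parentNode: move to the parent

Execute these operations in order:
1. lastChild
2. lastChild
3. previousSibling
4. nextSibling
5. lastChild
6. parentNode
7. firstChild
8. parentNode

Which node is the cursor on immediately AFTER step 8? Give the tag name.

After 1 (lastChild): form
After 2 (lastChild): article
After 3 (previousSibling): html
After 4 (nextSibling): article
After 5 (lastChild): li
After 6 (parentNode): article
After 7 (firstChild): li
After 8 (parentNode): article

Answer: article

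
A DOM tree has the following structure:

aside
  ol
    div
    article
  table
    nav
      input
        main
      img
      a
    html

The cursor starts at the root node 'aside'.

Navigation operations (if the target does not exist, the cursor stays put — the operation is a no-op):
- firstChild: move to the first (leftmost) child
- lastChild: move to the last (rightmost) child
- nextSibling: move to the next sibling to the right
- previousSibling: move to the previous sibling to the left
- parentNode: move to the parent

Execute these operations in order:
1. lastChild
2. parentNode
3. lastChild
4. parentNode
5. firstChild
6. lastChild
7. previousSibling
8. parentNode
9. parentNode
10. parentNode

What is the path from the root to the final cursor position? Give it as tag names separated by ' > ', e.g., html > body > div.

After 1 (lastChild): table
After 2 (parentNode): aside
After 3 (lastChild): table
After 4 (parentNode): aside
After 5 (firstChild): ol
After 6 (lastChild): article
After 7 (previousSibling): div
After 8 (parentNode): ol
After 9 (parentNode): aside
After 10 (parentNode): aside (no-op, stayed)

Answer: aside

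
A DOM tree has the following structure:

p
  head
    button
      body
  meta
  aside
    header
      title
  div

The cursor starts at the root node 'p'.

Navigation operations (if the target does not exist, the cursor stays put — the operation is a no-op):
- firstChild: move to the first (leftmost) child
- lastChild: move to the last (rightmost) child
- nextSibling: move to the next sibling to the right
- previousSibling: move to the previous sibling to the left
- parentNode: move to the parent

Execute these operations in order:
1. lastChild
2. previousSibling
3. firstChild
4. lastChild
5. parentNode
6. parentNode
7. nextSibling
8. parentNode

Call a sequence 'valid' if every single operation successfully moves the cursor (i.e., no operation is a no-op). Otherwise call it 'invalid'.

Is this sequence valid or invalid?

Answer: valid

Derivation:
After 1 (lastChild): div
After 2 (previousSibling): aside
After 3 (firstChild): header
After 4 (lastChild): title
After 5 (parentNode): header
After 6 (parentNode): aside
After 7 (nextSibling): div
After 8 (parentNode): p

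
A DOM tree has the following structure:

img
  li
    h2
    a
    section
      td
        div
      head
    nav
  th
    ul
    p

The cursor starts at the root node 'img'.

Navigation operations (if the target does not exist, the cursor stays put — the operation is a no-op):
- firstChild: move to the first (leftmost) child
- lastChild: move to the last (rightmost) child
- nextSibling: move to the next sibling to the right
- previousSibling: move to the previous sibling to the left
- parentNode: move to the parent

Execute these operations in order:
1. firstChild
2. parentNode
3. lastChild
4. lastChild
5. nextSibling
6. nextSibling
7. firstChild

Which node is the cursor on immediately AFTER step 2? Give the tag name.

Answer: img

Derivation:
After 1 (firstChild): li
After 2 (parentNode): img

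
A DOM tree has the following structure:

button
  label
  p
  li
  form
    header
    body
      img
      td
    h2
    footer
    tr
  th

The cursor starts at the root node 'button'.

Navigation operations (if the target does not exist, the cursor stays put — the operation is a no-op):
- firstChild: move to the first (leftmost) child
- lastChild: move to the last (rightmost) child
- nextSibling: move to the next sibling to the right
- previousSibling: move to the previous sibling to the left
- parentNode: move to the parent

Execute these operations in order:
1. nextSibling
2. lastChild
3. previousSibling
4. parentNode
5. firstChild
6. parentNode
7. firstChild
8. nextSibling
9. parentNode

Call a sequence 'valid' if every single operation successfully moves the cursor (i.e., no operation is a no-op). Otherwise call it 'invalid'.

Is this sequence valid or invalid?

After 1 (nextSibling): button (no-op, stayed)
After 2 (lastChild): th
After 3 (previousSibling): form
After 4 (parentNode): button
After 5 (firstChild): label
After 6 (parentNode): button
After 7 (firstChild): label
After 8 (nextSibling): p
After 9 (parentNode): button

Answer: invalid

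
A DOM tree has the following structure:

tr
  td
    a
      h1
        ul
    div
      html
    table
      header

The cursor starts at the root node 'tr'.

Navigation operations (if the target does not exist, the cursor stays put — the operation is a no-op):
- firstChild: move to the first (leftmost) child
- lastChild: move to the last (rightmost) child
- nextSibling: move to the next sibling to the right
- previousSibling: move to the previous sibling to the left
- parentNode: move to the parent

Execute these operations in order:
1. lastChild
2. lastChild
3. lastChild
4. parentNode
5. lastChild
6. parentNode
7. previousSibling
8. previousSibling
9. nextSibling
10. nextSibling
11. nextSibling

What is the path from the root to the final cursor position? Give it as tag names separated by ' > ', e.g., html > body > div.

After 1 (lastChild): td
After 2 (lastChild): table
After 3 (lastChild): header
After 4 (parentNode): table
After 5 (lastChild): header
After 6 (parentNode): table
After 7 (previousSibling): div
After 8 (previousSibling): a
After 9 (nextSibling): div
After 10 (nextSibling): table
After 11 (nextSibling): table (no-op, stayed)

Answer: tr > td > table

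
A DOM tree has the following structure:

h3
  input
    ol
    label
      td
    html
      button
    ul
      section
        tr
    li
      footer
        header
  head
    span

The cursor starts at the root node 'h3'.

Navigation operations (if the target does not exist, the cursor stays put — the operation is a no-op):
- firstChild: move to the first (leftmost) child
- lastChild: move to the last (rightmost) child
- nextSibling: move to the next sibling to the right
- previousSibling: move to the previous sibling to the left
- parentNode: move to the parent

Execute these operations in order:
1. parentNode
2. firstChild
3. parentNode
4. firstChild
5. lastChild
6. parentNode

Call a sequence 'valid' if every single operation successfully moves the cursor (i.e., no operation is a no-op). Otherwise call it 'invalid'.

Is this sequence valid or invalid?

After 1 (parentNode): h3 (no-op, stayed)
After 2 (firstChild): input
After 3 (parentNode): h3
After 4 (firstChild): input
After 5 (lastChild): li
After 6 (parentNode): input

Answer: invalid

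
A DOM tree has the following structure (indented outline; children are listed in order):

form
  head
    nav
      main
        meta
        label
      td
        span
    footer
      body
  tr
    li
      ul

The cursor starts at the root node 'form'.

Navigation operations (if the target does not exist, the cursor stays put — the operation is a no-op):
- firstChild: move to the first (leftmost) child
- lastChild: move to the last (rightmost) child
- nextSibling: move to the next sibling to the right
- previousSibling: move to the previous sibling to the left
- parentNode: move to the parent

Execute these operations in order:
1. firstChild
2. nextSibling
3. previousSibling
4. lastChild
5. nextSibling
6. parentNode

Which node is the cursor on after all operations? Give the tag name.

After 1 (firstChild): head
After 2 (nextSibling): tr
After 3 (previousSibling): head
After 4 (lastChild): footer
After 5 (nextSibling): footer (no-op, stayed)
After 6 (parentNode): head

Answer: head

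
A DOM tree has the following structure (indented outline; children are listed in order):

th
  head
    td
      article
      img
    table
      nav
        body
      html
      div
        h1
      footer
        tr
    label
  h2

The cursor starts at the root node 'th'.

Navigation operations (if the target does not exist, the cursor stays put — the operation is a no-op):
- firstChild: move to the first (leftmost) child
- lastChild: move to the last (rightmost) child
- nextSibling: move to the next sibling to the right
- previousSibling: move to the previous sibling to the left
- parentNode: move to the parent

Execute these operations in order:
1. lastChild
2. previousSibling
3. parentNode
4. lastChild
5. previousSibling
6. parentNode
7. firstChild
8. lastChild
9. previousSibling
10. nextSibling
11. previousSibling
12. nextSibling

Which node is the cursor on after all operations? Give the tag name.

After 1 (lastChild): h2
After 2 (previousSibling): head
After 3 (parentNode): th
After 4 (lastChild): h2
After 5 (previousSibling): head
After 6 (parentNode): th
After 7 (firstChild): head
After 8 (lastChild): label
After 9 (previousSibling): table
After 10 (nextSibling): label
After 11 (previousSibling): table
After 12 (nextSibling): label

Answer: label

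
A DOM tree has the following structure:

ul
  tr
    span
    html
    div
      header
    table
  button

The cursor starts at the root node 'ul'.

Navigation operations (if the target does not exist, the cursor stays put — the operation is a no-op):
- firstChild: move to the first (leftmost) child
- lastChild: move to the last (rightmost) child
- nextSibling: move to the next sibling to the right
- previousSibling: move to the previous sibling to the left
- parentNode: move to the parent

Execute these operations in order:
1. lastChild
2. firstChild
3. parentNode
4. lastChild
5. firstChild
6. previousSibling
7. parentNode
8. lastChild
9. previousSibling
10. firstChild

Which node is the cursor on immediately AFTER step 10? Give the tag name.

Answer: span

Derivation:
After 1 (lastChild): button
After 2 (firstChild): button (no-op, stayed)
After 3 (parentNode): ul
After 4 (lastChild): button
After 5 (firstChild): button (no-op, stayed)
After 6 (previousSibling): tr
After 7 (parentNode): ul
After 8 (lastChild): button
After 9 (previousSibling): tr
After 10 (firstChild): span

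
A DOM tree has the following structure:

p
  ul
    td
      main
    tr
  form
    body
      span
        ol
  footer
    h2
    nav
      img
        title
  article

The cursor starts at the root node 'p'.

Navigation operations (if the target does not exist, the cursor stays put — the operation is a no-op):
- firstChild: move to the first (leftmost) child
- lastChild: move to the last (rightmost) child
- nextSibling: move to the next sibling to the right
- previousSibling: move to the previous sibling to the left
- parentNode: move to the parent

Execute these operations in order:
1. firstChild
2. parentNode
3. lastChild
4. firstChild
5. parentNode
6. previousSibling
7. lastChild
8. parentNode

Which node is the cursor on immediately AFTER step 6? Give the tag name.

Answer: p

Derivation:
After 1 (firstChild): ul
After 2 (parentNode): p
After 3 (lastChild): article
After 4 (firstChild): article (no-op, stayed)
After 5 (parentNode): p
After 6 (previousSibling): p (no-op, stayed)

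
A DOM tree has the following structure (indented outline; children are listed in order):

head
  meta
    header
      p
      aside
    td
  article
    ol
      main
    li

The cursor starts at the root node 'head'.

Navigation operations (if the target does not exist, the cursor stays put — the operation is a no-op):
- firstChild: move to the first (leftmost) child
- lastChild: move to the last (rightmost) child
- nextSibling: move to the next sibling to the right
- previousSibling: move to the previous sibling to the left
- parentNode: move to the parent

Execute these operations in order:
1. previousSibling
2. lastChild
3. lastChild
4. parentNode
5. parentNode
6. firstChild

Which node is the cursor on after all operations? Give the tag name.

After 1 (previousSibling): head (no-op, stayed)
After 2 (lastChild): article
After 3 (lastChild): li
After 4 (parentNode): article
After 5 (parentNode): head
After 6 (firstChild): meta

Answer: meta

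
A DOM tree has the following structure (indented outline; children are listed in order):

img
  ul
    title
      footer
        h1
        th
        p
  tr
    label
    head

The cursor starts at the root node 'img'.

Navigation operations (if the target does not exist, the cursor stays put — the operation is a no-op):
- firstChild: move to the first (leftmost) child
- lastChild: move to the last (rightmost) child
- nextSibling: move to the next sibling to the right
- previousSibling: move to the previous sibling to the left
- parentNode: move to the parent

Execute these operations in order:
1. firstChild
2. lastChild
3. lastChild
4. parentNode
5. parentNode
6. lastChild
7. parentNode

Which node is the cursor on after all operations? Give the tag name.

Answer: ul

Derivation:
After 1 (firstChild): ul
After 2 (lastChild): title
After 3 (lastChild): footer
After 4 (parentNode): title
After 5 (parentNode): ul
After 6 (lastChild): title
After 7 (parentNode): ul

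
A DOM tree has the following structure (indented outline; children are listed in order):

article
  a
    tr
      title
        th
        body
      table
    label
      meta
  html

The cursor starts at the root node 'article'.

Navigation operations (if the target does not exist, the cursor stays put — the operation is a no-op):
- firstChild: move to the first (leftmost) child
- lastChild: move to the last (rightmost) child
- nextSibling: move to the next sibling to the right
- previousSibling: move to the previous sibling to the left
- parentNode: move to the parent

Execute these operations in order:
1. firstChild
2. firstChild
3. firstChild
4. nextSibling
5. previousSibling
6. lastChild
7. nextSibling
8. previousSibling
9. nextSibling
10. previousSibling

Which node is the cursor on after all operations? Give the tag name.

After 1 (firstChild): a
After 2 (firstChild): tr
After 3 (firstChild): title
After 4 (nextSibling): table
After 5 (previousSibling): title
After 6 (lastChild): body
After 7 (nextSibling): body (no-op, stayed)
After 8 (previousSibling): th
After 9 (nextSibling): body
After 10 (previousSibling): th

Answer: th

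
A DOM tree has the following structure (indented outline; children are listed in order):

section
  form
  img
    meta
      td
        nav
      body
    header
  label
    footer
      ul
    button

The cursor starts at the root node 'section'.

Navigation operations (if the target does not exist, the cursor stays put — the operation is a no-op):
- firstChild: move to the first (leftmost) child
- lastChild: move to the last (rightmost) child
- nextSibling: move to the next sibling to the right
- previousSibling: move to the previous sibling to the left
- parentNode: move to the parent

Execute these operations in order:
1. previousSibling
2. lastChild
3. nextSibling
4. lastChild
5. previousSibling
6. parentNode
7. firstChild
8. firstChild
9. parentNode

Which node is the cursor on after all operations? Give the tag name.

Answer: footer

Derivation:
After 1 (previousSibling): section (no-op, stayed)
After 2 (lastChild): label
After 3 (nextSibling): label (no-op, stayed)
After 4 (lastChild): button
After 5 (previousSibling): footer
After 6 (parentNode): label
After 7 (firstChild): footer
After 8 (firstChild): ul
After 9 (parentNode): footer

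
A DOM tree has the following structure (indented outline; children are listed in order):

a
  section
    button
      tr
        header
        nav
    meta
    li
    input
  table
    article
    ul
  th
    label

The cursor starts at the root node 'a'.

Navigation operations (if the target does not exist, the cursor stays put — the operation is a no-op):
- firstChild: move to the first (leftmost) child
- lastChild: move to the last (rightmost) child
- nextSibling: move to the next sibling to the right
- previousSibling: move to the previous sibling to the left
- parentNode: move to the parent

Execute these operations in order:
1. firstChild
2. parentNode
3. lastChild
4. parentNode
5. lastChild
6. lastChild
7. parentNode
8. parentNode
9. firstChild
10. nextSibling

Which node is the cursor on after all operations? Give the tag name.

After 1 (firstChild): section
After 2 (parentNode): a
After 3 (lastChild): th
After 4 (parentNode): a
After 5 (lastChild): th
After 6 (lastChild): label
After 7 (parentNode): th
After 8 (parentNode): a
After 9 (firstChild): section
After 10 (nextSibling): table

Answer: table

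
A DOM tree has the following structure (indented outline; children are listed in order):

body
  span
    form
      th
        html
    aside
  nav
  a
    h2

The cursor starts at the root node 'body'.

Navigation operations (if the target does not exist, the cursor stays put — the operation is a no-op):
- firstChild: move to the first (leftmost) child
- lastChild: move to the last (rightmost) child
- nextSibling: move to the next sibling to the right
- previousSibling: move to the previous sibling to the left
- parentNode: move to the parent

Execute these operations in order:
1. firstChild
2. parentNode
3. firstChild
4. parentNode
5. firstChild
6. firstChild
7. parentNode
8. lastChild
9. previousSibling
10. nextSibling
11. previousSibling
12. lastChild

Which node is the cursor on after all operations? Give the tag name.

Answer: th

Derivation:
After 1 (firstChild): span
After 2 (parentNode): body
After 3 (firstChild): span
After 4 (parentNode): body
After 5 (firstChild): span
After 6 (firstChild): form
After 7 (parentNode): span
After 8 (lastChild): aside
After 9 (previousSibling): form
After 10 (nextSibling): aside
After 11 (previousSibling): form
After 12 (lastChild): th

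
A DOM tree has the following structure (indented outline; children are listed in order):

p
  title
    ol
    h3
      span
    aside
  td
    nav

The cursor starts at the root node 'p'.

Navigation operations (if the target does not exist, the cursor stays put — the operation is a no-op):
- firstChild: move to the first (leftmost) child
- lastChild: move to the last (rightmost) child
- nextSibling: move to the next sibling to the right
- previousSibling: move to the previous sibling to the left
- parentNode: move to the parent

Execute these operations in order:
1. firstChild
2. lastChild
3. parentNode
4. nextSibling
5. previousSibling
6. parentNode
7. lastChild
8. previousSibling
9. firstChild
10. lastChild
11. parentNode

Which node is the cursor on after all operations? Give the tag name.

Answer: title

Derivation:
After 1 (firstChild): title
After 2 (lastChild): aside
After 3 (parentNode): title
After 4 (nextSibling): td
After 5 (previousSibling): title
After 6 (parentNode): p
After 7 (lastChild): td
After 8 (previousSibling): title
After 9 (firstChild): ol
After 10 (lastChild): ol (no-op, stayed)
After 11 (parentNode): title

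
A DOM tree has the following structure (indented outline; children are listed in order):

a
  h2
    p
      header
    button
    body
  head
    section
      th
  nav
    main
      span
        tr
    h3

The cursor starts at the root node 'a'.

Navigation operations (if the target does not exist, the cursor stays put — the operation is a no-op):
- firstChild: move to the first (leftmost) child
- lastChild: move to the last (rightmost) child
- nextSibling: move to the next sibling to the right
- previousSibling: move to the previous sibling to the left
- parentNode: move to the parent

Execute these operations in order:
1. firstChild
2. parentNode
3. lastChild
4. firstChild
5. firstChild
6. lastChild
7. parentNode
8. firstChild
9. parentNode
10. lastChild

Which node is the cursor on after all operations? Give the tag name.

Answer: tr

Derivation:
After 1 (firstChild): h2
After 2 (parentNode): a
After 3 (lastChild): nav
After 4 (firstChild): main
After 5 (firstChild): span
After 6 (lastChild): tr
After 7 (parentNode): span
After 8 (firstChild): tr
After 9 (parentNode): span
After 10 (lastChild): tr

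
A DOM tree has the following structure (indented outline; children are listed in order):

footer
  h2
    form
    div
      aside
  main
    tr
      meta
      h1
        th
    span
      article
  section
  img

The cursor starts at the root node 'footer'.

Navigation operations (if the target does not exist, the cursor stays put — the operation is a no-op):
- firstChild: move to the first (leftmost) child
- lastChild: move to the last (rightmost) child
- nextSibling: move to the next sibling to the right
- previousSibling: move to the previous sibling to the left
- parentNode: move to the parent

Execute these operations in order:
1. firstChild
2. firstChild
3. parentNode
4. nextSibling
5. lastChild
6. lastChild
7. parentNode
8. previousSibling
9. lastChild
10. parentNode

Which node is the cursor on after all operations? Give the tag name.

Answer: tr

Derivation:
After 1 (firstChild): h2
After 2 (firstChild): form
After 3 (parentNode): h2
After 4 (nextSibling): main
After 5 (lastChild): span
After 6 (lastChild): article
After 7 (parentNode): span
After 8 (previousSibling): tr
After 9 (lastChild): h1
After 10 (parentNode): tr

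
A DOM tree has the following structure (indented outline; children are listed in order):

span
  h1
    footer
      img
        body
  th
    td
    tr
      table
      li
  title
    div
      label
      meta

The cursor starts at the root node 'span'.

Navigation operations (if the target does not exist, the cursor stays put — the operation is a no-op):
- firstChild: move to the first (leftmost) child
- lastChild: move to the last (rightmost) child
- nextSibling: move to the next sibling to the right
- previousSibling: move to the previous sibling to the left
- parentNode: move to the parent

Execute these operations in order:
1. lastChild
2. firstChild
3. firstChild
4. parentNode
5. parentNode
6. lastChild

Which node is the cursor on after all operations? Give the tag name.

After 1 (lastChild): title
After 2 (firstChild): div
After 3 (firstChild): label
After 4 (parentNode): div
After 5 (parentNode): title
After 6 (lastChild): div

Answer: div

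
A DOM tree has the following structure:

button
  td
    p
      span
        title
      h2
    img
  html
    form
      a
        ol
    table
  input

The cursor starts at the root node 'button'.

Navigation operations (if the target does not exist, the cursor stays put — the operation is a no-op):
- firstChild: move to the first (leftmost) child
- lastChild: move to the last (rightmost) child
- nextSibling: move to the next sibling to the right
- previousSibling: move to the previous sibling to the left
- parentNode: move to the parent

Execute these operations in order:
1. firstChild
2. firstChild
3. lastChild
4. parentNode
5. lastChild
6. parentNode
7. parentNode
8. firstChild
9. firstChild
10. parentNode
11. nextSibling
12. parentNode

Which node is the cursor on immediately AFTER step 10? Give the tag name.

After 1 (firstChild): td
After 2 (firstChild): p
After 3 (lastChild): h2
After 4 (parentNode): p
After 5 (lastChild): h2
After 6 (parentNode): p
After 7 (parentNode): td
After 8 (firstChild): p
After 9 (firstChild): span
After 10 (parentNode): p

Answer: p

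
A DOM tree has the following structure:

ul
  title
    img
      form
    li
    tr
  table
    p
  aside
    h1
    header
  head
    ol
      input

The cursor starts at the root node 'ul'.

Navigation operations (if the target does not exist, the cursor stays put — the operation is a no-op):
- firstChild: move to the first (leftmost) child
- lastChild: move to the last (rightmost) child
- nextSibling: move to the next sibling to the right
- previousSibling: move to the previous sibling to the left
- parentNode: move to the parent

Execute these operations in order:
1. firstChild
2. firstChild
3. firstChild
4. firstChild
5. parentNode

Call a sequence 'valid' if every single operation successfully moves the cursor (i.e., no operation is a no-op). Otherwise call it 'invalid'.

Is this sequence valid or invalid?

After 1 (firstChild): title
After 2 (firstChild): img
After 3 (firstChild): form
After 4 (firstChild): form (no-op, stayed)
After 5 (parentNode): img

Answer: invalid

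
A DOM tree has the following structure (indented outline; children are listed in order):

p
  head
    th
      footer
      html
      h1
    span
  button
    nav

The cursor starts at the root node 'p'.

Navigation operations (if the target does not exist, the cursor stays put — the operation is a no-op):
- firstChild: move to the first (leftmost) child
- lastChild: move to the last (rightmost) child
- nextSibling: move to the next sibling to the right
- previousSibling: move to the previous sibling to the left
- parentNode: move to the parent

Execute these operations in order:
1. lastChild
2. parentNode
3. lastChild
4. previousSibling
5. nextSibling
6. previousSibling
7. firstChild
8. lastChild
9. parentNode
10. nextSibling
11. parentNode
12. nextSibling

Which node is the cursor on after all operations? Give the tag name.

Answer: button

Derivation:
After 1 (lastChild): button
After 2 (parentNode): p
After 3 (lastChild): button
After 4 (previousSibling): head
After 5 (nextSibling): button
After 6 (previousSibling): head
After 7 (firstChild): th
After 8 (lastChild): h1
After 9 (parentNode): th
After 10 (nextSibling): span
After 11 (parentNode): head
After 12 (nextSibling): button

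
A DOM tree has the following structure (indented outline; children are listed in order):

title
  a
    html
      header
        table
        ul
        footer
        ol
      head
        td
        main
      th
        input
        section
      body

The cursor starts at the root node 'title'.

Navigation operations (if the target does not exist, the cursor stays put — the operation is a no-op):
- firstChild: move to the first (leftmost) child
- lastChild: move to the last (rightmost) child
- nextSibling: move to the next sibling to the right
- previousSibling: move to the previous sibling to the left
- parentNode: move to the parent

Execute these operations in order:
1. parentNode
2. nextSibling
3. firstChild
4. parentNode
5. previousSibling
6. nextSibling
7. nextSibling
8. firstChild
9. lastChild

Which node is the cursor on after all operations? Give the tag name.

Answer: html

Derivation:
After 1 (parentNode): title (no-op, stayed)
After 2 (nextSibling): title (no-op, stayed)
After 3 (firstChild): a
After 4 (parentNode): title
After 5 (previousSibling): title (no-op, stayed)
After 6 (nextSibling): title (no-op, stayed)
After 7 (nextSibling): title (no-op, stayed)
After 8 (firstChild): a
After 9 (lastChild): html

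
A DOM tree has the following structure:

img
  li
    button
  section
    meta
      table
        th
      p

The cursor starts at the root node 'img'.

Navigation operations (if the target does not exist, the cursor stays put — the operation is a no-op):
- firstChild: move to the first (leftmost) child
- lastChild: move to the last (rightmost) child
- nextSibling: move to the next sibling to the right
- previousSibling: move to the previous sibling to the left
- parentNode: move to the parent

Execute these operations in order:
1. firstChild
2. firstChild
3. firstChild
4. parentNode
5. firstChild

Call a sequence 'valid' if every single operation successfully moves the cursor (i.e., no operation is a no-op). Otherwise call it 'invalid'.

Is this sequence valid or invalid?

After 1 (firstChild): li
After 2 (firstChild): button
After 3 (firstChild): button (no-op, stayed)
After 4 (parentNode): li
After 5 (firstChild): button

Answer: invalid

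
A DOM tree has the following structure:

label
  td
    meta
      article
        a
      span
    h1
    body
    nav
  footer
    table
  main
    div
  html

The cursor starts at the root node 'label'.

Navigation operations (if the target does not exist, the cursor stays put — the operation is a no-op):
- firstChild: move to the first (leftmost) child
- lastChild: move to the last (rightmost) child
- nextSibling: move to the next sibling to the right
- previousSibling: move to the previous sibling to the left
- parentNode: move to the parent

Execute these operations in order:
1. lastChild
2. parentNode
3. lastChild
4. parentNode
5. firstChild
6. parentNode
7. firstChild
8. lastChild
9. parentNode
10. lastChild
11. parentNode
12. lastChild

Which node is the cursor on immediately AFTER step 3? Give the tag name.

After 1 (lastChild): html
After 2 (parentNode): label
After 3 (lastChild): html

Answer: html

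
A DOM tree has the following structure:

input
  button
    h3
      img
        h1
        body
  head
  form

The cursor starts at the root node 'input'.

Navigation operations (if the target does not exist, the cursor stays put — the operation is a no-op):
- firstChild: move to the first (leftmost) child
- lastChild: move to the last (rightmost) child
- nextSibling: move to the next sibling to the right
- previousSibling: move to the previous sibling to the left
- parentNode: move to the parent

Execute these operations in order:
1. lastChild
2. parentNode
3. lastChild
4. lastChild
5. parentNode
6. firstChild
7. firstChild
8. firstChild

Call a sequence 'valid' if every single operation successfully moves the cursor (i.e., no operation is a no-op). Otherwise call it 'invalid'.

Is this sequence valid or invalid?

Answer: invalid

Derivation:
After 1 (lastChild): form
After 2 (parentNode): input
After 3 (lastChild): form
After 4 (lastChild): form (no-op, stayed)
After 5 (parentNode): input
After 6 (firstChild): button
After 7 (firstChild): h3
After 8 (firstChild): img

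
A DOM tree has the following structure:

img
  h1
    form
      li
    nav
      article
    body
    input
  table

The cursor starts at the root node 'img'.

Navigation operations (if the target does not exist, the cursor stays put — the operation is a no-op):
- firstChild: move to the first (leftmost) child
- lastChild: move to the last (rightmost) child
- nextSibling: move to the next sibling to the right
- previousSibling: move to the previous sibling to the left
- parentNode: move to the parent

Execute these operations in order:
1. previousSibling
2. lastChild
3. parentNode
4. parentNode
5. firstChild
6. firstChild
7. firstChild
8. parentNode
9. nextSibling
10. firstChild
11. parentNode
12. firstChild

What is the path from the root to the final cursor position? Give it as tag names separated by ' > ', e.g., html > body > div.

After 1 (previousSibling): img (no-op, stayed)
After 2 (lastChild): table
After 3 (parentNode): img
After 4 (parentNode): img (no-op, stayed)
After 5 (firstChild): h1
After 6 (firstChild): form
After 7 (firstChild): li
After 8 (parentNode): form
After 9 (nextSibling): nav
After 10 (firstChild): article
After 11 (parentNode): nav
After 12 (firstChild): article

Answer: img > h1 > nav > article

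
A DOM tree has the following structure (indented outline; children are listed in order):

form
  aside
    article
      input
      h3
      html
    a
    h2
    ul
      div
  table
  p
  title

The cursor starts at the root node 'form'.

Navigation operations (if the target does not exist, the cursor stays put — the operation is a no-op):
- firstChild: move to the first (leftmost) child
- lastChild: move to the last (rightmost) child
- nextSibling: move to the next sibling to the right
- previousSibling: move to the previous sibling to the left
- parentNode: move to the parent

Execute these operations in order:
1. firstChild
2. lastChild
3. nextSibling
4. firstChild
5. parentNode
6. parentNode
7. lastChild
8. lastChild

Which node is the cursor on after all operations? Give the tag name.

After 1 (firstChild): aside
After 2 (lastChild): ul
After 3 (nextSibling): ul (no-op, stayed)
After 4 (firstChild): div
After 5 (parentNode): ul
After 6 (parentNode): aside
After 7 (lastChild): ul
After 8 (lastChild): div

Answer: div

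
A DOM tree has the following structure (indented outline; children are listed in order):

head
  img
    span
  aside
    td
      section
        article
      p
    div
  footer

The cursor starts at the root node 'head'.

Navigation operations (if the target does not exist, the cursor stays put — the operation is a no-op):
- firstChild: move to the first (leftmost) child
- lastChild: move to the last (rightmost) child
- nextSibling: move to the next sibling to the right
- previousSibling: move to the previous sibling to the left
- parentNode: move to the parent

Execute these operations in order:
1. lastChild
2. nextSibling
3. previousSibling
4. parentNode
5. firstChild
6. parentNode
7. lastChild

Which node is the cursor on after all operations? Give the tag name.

Answer: footer

Derivation:
After 1 (lastChild): footer
After 2 (nextSibling): footer (no-op, stayed)
After 3 (previousSibling): aside
After 4 (parentNode): head
After 5 (firstChild): img
After 6 (parentNode): head
After 7 (lastChild): footer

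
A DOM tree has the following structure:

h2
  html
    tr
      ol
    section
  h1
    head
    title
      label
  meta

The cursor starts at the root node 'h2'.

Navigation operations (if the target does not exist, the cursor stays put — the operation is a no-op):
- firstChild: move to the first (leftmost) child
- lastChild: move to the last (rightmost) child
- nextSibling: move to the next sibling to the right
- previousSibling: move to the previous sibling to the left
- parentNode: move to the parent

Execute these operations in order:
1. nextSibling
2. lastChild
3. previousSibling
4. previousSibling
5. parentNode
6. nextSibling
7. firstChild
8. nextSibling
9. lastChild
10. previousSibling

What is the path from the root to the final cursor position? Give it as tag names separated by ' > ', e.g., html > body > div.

Answer: h2 > h1 > head

Derivation:
After 1 (nextSibling): h2 (no-op, stayed)
After 2 (lastChild): meta
After 3 (previousSibling): h1
After 4 (previousSibling): html
After 5 (parentNode): h2
After 6 (nextSibling): h2 (no-op, stayed)
After 7 (firstChild): html
After 8 (nextSibling): h1
After 9 (lastChild): title
After 10 (previousSibling): head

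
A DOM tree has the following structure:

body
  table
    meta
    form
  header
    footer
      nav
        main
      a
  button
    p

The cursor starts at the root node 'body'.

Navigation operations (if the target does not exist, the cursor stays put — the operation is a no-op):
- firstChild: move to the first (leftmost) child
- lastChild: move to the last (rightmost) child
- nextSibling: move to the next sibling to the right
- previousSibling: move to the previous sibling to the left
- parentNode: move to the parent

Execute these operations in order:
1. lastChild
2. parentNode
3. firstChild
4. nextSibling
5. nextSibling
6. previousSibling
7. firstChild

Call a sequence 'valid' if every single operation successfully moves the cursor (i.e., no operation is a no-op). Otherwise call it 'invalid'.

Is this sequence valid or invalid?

Answer: valid

Derivation:
After 1 (lastChild): button
After 2 (parentNode): body
After 3 (firstChild): table
After 4 (nextSibling): header
After 5 (nextSibling): button
After 6 (previousSibling): header
After 7 (firstChild): footer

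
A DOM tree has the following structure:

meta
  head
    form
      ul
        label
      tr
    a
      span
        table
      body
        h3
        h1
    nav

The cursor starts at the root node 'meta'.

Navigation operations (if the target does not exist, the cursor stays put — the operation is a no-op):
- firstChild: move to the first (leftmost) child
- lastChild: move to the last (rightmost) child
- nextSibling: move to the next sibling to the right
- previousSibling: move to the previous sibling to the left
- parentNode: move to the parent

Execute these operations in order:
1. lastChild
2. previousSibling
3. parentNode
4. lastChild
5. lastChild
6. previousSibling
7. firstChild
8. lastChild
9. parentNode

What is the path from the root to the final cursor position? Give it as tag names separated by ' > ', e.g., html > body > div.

After 1 (lastChild): head
After 2 (previousSibling): head (no-op, stayed)
After 3 (parentNode): meta
After 4 (lastChild): head
After 5 (lastChild): nav
After 6 (previousSibling): a
After 7 (firstChild): span
After 8 (lastChild): table
After 9 (parentNode): span

Answer: meta > head > a > span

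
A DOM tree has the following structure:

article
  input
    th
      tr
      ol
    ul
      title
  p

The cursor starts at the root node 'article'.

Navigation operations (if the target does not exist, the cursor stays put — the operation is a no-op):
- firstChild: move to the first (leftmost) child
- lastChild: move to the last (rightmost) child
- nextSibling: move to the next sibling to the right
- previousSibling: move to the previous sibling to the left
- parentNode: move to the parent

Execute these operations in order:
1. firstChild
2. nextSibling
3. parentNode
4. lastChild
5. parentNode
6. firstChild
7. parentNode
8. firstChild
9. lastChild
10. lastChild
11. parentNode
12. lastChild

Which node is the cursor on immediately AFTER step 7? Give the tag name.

Answer: article

Derivation:
After 1 (firstChild): input
After 2 (nextSibling): p
After 3 (parentNode): article
After 4 (lastChild): p
After 5 (parentNode): article
After 6 (firstChild): input
After 7 (parentNode): article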